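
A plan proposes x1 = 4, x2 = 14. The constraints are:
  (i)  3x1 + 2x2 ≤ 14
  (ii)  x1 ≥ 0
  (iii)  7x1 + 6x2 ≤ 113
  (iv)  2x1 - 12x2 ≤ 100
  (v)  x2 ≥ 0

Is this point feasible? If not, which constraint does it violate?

Constraint (i): 3x1 + 2x2 = 40, which is not ≤ 14. All other constraints are satisfied.

not feasible — violates (i)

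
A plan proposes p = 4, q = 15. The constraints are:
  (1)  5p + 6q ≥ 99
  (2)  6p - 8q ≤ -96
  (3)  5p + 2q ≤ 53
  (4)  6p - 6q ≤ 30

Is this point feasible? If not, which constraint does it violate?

(1): 110 ≥ 99 ✓
(2): -96 ≤ -96 ✓
(3): 50 ≤ 53 ✓
(4): -66 ≤ 30 ✓

feasible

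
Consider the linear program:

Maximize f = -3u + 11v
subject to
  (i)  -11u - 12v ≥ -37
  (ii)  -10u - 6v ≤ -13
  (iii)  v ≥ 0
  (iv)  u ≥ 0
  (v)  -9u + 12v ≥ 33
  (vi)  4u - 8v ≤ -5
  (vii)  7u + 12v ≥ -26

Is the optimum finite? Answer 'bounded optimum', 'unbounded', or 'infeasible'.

bounded optimum

Vertices and f = -3u + 11v:
  (0, 37/12) → f = 407/12
  (1/5, 29/10) → f = 313/10
  (0, 11/4) → f = 121/4
The feasible region has finitely many vertices and no improving ray; the maximum is 407/12 at (0, 37/12).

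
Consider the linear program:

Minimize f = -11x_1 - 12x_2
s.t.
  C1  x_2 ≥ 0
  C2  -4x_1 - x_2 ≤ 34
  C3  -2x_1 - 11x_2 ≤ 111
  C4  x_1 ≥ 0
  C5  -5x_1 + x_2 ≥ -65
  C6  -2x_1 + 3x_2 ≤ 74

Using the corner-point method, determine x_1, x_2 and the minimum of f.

x_1 = 269/13, x_2 = 500/13, minimum f = -8959/13

Vertices and f = -11x_1 - 12x_2:
  (0, 0) → f = 0
  (13, 0) → f = -143
  (0, 74/3) → f = -296
  (269/13, 500/13) → f = -8959/13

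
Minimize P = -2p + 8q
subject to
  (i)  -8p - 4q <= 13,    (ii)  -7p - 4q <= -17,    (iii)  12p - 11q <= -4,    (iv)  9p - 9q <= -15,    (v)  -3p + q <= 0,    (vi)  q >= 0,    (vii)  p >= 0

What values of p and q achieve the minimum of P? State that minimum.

p = 31/33, q = 86/33, minimum P = 626/33

Corner points and P = -2p + 8q:
  (31/33, 86/33) → P = 626/33
  (17/19, 51/19) → P = 374/19
  (43/3, 16) → P = 298/3
The feasible region is unbounded (it extends along (11, 12), (1, 3)), but P strictly increases along every unbounded feasible direction, so there is no improving ray and the minimum is attained at a vertex.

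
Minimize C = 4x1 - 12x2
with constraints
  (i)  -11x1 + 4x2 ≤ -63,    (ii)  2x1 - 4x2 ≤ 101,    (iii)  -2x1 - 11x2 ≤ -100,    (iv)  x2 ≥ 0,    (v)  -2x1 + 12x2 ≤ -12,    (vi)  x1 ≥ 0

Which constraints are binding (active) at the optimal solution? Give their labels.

(iii) and (v)

Vertices and C = 4x1 - 12x2:
  (101/2, 0) → C = 202
  (291/4, 89/8) → C = 315/2
  (50, 0) → C = 200
  (666/23, 88/23) → C = 1608/23

The minimum is at (666/23, 88/23). Substituting into each constraint, equality holds for (iii) and (v); the remaining constraints have slack.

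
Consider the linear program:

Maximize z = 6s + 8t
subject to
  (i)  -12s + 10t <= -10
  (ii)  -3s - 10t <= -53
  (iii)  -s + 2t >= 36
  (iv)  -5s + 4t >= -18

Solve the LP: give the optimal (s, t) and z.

s = 70, t = 83, maximum z = 1084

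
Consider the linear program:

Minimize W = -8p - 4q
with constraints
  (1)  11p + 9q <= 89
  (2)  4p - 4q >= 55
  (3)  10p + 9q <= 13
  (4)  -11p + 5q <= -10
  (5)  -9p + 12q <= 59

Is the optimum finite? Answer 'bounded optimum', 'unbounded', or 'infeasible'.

unbounded

From the feasible point (76, -83), moving in the direction (9, -11) keeps every constraint satisfied while W decreases without bound.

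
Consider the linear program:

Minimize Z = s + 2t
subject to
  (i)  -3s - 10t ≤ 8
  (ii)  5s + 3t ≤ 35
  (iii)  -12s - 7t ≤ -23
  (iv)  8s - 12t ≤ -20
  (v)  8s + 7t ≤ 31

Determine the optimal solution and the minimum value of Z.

Feasible corners and Z = s + 2t:
  (17/25, 53/25) → Z = 123/25
  (-2, 47/7) → Z = 80/7
  (29/19, 51/19) → Z = 131/19

s = 17/25, t = 53/25, minimum Z = 123/25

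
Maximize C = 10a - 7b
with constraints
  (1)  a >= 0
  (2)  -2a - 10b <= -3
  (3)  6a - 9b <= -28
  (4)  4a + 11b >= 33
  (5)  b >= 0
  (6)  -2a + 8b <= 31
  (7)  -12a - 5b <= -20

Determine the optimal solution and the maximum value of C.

a = 11/6, b = 13/3, maximum C = -12

Corner points and C = 10a - 7b:
  (11/6, 13/3) → C = -12
  (20/69, 76/23) → C = -1396/69
  (5/106, 206/53) → C = -1417/53

At the optimal vertex, 6a - 9b = -28 and -2a + 8b = 31.
Solving simultaneously gives a = 11/6, b = 13/3.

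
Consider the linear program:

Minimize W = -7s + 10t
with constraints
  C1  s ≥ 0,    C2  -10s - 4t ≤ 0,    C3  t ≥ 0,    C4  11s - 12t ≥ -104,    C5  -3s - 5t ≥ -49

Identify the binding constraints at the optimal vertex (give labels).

C3 and C5

Feasible corners and W = -7s + 10t:
  (0, 0) → W = 0
  (0, 26/3) → W = 260/3
  (49/3, 0) → W = -343/3
  (68/91, 851/91) → W = 618/7

The minimum is at (49/3, 0). Substituting into each constraint, equality holds for C3 and C5; the remaining constraints have slack.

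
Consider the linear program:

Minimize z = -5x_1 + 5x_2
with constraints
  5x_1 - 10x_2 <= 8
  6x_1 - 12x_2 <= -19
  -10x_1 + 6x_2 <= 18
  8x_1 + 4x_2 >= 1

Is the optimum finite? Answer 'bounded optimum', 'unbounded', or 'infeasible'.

From the feasible point (-8/15, 79/60), moving in the direction (10, 5) keeps every constraint satisfied while z decreases without bound.

unbounded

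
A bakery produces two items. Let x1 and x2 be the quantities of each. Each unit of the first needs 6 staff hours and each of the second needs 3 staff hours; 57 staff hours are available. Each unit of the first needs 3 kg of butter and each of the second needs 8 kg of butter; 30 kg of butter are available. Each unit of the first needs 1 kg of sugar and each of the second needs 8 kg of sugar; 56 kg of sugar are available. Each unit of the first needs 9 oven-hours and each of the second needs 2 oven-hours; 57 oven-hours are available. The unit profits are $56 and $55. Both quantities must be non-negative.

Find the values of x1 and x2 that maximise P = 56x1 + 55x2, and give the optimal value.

x1 = 6, x2 = 3/2, maximum P = 837/2

Feasible corners and P = 56x1 + 55x2:
  (0, 0) → P = 0
  (0, 15/4) → P = 825/4
  (19/3, 0) → P = 1064/3
  (6, 3/2) → P = 837/2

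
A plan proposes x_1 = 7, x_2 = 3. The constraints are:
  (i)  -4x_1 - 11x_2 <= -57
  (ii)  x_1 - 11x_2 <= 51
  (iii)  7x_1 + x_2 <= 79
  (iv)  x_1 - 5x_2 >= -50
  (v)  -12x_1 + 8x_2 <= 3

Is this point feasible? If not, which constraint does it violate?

feasible

(i): -61 ≤ -57 ✓
(ii): -26 ≤ 51 ✓
(iii): 52 ≤ 79 ✓
(iv): -8 ≥ -50 ✓
(v): -60 ≤ 3 ✓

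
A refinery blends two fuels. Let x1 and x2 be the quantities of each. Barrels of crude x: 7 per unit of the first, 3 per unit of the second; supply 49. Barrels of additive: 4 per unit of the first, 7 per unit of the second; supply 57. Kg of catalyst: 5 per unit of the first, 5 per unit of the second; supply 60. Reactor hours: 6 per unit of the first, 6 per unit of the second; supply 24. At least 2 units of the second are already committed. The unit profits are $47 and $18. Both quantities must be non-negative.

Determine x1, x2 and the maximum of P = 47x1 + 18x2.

Extreme points and P = 47x1 + 18x2:
  (0, 4) → P = 72
  (0, 2) → P = 36
  (2, 2) → P = 130

The optimum lies where 6x1 + 6x2 = 24 and x2 = 2.
Solving simultaneously gives x1 = 2, x2 = 2.

x1 = 2, x2 = 2, maximum P = 130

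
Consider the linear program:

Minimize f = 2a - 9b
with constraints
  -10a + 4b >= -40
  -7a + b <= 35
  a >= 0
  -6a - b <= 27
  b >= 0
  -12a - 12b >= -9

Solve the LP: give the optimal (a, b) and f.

a = 0, b = 3/4, minimum f = -27/4

Vertices and f = 2a - 9b:
  (0, 0) → f = 0
  (0, 3/4) → f = -27/4
  (3/4, 0) → f = 3/2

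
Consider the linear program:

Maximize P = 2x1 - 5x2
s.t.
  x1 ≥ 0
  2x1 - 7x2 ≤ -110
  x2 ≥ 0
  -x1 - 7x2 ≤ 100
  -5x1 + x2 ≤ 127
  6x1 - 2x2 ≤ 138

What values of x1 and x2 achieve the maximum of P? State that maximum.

Corner points and P = 2x1 - 5x2:
  (0, 110/7) → P = -550/7
  (0, 127) → P = -635
  (593/19, 468/19) → P = -1154/19
The feasible region is unbounded (it extends along (1, 5), (1, 3)), but P strictly decreases along every unbounded feasible direction, so there is no improving ray and the maximum is attained at a vertex.

x1 = 593/19, x2 = 468/19, maximum P = -1154/19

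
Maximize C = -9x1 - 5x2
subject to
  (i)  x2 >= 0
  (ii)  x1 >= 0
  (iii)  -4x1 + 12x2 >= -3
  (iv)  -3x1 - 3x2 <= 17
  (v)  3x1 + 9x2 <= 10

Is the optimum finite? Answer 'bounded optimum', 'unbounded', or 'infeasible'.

bounded optimum

Feasible corners and C = -9x1 - 5x2:
  (0, 0) → C = 0
  (3/4, 0) → C = -27/4
  (0, 10/9) → C = -50/9
  (49/24, 31/72) → C = -739/36
The feasible region has finitely many vertices and no improving ray; the maximum is 0 at (0, 0).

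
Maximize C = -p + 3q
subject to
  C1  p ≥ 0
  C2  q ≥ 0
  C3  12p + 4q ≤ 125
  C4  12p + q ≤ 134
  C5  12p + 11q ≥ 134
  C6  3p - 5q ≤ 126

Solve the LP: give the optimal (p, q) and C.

p = 0, q = 125/4, maximum C = 375/4

Corner points and C = -p + 3q:
  (0, 125/4) → C = 375/4
  (0, 134/11) → C = 402/11
  (839/84, 9/7) → C = -515/84

The optimum lies where p = 0 and 12p + 4q = 125.
Solving simultaneously gives p = 0, q = 125/4.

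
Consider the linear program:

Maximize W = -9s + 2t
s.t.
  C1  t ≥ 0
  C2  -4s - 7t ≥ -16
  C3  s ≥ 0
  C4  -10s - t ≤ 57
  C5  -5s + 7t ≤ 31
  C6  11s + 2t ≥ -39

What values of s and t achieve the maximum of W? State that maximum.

s = 0, t = 16/7, maximum W = 32/7

Vertices and W = -9s + 2t:
  (4, 0) → W = -36
  (0, 0) → W = 0
  (0, 16/7) → W = 32/7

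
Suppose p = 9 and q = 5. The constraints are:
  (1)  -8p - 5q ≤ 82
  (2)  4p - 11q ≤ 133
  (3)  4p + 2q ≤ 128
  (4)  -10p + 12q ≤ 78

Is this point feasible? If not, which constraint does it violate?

(1): -97 ≤ 82 ✓
(2): -19 ≤ 133 ✓
(3): 46 ≤ 128 ✓
(4): -30 ≤ 78 ✓

feasible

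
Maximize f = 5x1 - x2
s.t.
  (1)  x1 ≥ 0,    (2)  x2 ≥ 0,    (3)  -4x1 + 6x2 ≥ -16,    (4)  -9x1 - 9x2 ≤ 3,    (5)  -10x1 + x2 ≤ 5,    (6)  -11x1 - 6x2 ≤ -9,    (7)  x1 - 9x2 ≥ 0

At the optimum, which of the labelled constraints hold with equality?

Vertices and f = 5x1 - x2:
  (4, 0) → f = 20
  (9/11, 0) → f = 45/11
  (24/5, 8/15) → f = 352/15
  (27/35, 3/35) → f = 132/35

The maximum is at (24/5, 8/15). Substituting into each constraint, equality holds for (3) and (7); the remaining constraints have slack.

(3) and (7)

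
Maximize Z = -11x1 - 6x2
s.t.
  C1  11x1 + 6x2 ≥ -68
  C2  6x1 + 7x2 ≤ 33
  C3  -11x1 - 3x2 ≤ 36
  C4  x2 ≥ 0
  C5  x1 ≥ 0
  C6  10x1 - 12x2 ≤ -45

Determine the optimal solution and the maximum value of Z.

Corner points and Z = -11x1 - 6x2:
  (0, 33/7) → Z = -198/7
  (81/142, 300/71) → Z = -4491/142
  (0, 15/4) → Z = -45/2

The binding constraints are x1 = 0 and 10x1 - 12x2 = -45.
Solving simultaneously gives x1 = 0, x2 = 15/4.

x1 = 0, x2 = 15/4, maximum Z = -45/2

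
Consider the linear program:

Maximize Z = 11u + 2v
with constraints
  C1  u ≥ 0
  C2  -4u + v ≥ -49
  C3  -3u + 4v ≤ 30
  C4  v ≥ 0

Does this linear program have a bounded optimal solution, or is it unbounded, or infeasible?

bounded optimum

Corner points and Z = 11u + 2v:
  (0, 15/2) → Z = 15
  (0, 0) → Z = 0
  (226/13, 267/13) → Z = 3020/13
  (49/4, 0) → Z = 539/4
The feasible region has finitely many vertices and no improving ray; the maximum is 3020/13 at (226/13, 267/13).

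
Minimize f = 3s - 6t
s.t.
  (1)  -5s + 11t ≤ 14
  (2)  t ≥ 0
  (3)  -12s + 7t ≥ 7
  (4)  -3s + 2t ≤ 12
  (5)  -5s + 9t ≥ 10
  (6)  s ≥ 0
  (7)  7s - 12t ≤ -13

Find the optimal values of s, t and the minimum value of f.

Feasible corners and f = 3s - 6t:
  (21/97, 133/97) → f = -735/97
  (0, 14/11) → f = -84/11
  (7/73, 85/73) → f = -489/73
  (0, 10/9) → f = -20/3

s = 0, t = 14/11, minimum f = -84/11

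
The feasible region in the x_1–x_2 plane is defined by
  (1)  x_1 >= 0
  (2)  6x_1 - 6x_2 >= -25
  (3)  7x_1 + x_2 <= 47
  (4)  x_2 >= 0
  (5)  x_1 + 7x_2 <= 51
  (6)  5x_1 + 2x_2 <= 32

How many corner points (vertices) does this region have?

5

The feasible vertices (each the meet of two boundaries and inside every other half-plane) are:
  (0, 25/6)
  (0, 0)
  (131/48, 331/48)
  (32/5, 0)
  (122/33, 223/33)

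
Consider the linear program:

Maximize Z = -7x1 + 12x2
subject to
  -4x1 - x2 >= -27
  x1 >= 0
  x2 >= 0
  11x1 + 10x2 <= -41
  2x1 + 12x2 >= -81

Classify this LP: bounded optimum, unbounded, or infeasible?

The boundaries -4x1 - x2 = -27 and x1 = 0 meet at (0, 27), but that point violates 11x1 + 10x2 ≤ -41. Every candidate vertex is excluded by some other constraint, so the feasible region is empty.

infeasible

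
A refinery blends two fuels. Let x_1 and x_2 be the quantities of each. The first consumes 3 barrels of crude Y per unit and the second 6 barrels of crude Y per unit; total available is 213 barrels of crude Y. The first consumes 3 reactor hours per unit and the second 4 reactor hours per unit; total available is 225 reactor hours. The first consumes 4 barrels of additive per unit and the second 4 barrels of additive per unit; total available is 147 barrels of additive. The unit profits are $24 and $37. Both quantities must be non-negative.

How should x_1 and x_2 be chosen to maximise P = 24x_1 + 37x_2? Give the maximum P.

Corner points and P = 24x_1 + 37x_2:
  (0, 0) → P = 0
  (0, 71/2) → P = 2627/2
  (147/4, 0) → P = 882
  (5/2, 137/4) → P = 5309/4

x_1 = 5/2, x_2 = 137/4, maximum P = 5309/4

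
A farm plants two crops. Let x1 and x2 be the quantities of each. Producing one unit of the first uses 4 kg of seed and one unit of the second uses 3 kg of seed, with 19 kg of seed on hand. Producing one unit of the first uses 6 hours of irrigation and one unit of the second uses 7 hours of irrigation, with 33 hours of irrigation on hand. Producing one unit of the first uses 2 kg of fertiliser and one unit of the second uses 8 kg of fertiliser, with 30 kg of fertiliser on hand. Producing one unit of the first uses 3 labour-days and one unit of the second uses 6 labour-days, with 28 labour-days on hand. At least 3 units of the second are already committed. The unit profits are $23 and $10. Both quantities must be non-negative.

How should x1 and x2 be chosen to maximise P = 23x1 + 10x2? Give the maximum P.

Feasible corners and P = 23x1 + 10x2:
  (0, 15/4) → P = 75/2
  (0, 3) → P = 30
  (27/17, 57/17) → P = 1191/17
  (2, 3) → P = 76

x1 = 2, x2 = 3, maximum P = 76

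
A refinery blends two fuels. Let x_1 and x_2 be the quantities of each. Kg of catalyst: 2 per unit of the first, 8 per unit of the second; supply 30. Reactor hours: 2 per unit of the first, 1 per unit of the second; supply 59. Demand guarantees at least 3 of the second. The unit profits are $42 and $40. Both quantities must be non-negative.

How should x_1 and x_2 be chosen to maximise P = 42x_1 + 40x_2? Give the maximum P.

x_1 = 3, x_2 = 3, maximum P = 246

Extreme points and P = 42x_1 + 40x_2:
  (0, 15/4) → P = 150
  (0, 3) → P = 120
  (3, 3) → P = 246

At the optimal vertex, 2x_1 + 8x_2 = 30 and x_2 = 3.
Solving simultaneously gives x_1 = 3, x_2 = 3.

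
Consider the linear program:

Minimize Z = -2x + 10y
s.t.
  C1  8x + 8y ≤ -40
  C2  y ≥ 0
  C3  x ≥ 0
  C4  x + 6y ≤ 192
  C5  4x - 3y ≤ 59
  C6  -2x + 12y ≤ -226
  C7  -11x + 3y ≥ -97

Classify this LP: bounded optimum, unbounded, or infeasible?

infeasible

The boundaries x = 0 and 4x - 3y = 59 meet at (0, -59/3), but that point violates y ≥ 0. Every candidate vertex is excluded by some other constraint, so the feasible region is empty.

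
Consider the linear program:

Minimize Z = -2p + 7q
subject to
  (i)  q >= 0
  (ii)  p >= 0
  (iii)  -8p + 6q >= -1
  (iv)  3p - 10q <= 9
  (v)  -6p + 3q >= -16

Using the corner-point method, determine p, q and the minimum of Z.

p = 1/8, q = 0, minimum Z = -1/4

Corner points and Z = -2p + 7q:
  (0, 0) → Z = 0
  (1/8, 0) → Z = -1/4
  (31/4, 61/6) → Z = 167/3
The feasible region is unbounded (it extends along (0, 1), (1, 2)), but Z strictly increases along every unbounded feasible direction, so there is no improving ray and the minimum is attained at a vertex.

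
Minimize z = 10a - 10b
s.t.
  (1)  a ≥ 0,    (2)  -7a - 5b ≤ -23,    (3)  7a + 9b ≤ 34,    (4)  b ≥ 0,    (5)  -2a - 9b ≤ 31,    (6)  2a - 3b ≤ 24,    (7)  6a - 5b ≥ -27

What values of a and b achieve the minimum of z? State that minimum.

a = 37/28, b = 11/4, minimum z = -100/7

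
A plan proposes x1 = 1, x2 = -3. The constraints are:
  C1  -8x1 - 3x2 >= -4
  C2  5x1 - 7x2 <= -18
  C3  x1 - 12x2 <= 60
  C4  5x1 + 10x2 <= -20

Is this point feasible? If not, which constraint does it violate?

Constraint C2: 5x1 - 7x2 = 26, which is not ≤ -18. All other constraints are satisfied.

not feasible — violates C2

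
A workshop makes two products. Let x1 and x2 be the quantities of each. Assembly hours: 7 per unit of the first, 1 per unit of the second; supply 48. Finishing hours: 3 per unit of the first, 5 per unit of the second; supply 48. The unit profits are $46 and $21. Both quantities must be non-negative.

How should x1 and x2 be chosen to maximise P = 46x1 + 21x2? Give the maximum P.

x1 = 6, x2 = 6, maximum P = 402

Corner points and P = 46x1 + 21x2:
  (0, 0) → P = 0
  (0, 48/5) → P = 1008/5
  (48/7, 0) → P = 2208/7
  (6, 6) → P = 402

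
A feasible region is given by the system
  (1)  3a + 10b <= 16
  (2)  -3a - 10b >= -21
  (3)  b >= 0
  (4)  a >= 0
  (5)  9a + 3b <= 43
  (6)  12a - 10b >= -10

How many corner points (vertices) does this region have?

Intersecting each pair of boundary lines and keeping only the points that satisfy every inequality leaves:
  (382/81, 5/27)
  (2/5, 37/25)
  (0, 0)
  (43/9, 0)
  (0, 1)

5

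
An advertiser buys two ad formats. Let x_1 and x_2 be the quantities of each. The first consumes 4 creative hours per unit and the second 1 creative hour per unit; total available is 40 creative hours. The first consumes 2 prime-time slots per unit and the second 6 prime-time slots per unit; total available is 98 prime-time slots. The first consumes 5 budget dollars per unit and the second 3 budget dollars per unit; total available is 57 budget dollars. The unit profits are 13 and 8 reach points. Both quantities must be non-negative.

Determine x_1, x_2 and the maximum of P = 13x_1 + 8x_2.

Extreme points and P = 13x_1 + 8x_2:
  (0, 0) → P = 0
  (0, 49/3) → P = 392/3
  (10, 0) → P = 130
  (9, 4) → P = 149
  (2, 47/3) → P = 454/3

x_1 = 2, x_2 = 47/3, maximum P = 454/3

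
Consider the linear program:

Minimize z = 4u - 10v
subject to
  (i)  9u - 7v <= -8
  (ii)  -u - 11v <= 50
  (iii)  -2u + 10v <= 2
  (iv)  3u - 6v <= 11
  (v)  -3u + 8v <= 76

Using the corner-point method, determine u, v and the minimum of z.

Corner points and z = 4u - 10v:
  (-33/38, 1/38) → z = -71/19
  (-125/33, -41/11) → z = 730/33
  (-261/16, -49/16) → z = -277/8
  (-179/39, -161/39) → z = 298/13

u = -261/16, v = -49/16, minimum z = -277/8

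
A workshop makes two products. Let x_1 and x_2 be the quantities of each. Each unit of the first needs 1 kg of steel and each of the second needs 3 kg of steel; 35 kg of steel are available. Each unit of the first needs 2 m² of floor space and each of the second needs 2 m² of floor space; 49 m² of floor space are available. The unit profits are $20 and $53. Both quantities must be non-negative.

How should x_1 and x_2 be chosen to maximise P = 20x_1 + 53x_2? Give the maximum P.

x_1 = 77/4, x_2 = 21/4, maximum P = 2653/4

Extreme points and P = 20x_1 + 53x_2:
  (0, 0) → P = 0
  (0, 35/3) → P = 1855/3
  (49/2, 0) → P = 490
  (77/4, 21/4) → P = 2653/4

The optimum lies where x_1 + 3x_2 = 35 and 2x_1 + 2x_2 = 49.
Solving simultaneously gives x_1 = 77/4, x_2 = 21/4.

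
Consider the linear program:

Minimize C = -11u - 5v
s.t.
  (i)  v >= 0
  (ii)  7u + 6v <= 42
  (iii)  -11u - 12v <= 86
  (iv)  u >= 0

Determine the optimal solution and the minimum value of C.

u = 6, v = 0, minimum C = -66

Extreme points and C = -11u - 5v:
  (6, 0) → C = -66
  (0, 0) → C = 0
  (0, 7) → C = -35

At the optimal vertex, v = 0 and 7u + 6v = 42.
Solving simultaneously gives u = 6, v = 0.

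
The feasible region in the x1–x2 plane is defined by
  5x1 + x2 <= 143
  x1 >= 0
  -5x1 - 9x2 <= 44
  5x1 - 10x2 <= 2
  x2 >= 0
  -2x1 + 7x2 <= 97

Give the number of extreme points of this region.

5

Pairwise boundary intersections that survive every other constraint:
  (1432/55, 141/11)
  (904/37, 771/37)
  (0, 0)
  (0, 97/7)
  (2/5, 0)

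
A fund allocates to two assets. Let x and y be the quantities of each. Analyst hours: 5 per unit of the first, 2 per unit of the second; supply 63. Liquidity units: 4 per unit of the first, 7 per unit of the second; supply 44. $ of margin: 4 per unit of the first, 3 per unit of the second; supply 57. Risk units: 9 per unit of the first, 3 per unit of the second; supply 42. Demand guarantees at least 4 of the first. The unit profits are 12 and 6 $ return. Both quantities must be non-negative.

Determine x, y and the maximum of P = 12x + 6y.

Vertices and P = 12x + 6y:
  (14/3, 0) → P = 56
  (4, 0) → P = 48
  (4, 2) → P = 60

x = 4, y = 2, maximum P = 60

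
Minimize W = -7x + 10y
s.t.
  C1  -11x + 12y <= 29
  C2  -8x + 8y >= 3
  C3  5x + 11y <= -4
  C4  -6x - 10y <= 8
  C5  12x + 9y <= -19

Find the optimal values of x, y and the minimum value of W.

Corner points and W = -7x + 10y:
  (-367/181, 101/181) → W = 3579/181
  (-193/91, 43/91) → W = 137/7
  (-173/87, 47/87) → W = 1681/87
  (-59/33, 3/11) → W = 503/33

The optimum lies where -6x - 10y = 8 and 12x + 9y = -19.
Solving simultaneously gives x = -59/33, y = 3/11.

x = -59/33, y = 3/11, minimum W = 503/33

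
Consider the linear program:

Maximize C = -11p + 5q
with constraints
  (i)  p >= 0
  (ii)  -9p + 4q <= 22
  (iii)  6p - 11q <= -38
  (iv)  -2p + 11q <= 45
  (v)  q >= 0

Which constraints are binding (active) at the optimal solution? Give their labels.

Vertices and C = -11p + 5q:
  (0, 38/11) → C = 190/11
  (0, 45/11) → C = 225/11
  (7/4, 97/22) → C = 123/44

The maximum is at (0, 45/11). Substituting into each constraint, equality holds for (i) and (iv); the remaining constraints have slack.

(i) and (iv)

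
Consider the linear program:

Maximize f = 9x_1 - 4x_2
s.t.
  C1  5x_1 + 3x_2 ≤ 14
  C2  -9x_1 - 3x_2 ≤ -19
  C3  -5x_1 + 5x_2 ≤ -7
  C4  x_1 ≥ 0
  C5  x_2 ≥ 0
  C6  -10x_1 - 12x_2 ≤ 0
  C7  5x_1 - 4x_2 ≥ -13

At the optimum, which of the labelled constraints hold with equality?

C1 and C5

Extreme points and f = 9x_1 - 4x_2:
  (91/40, 7/8) → f = 679/40
  (14/5, 0) → f = 126/5
  (29/15, 8/15) → f = 229/15
  (19/9, 0) → f = 19

The maximum is at (14/5, 0). Substituting into each constraint, equality holds for C1 and C5; the remaining constraints have slack.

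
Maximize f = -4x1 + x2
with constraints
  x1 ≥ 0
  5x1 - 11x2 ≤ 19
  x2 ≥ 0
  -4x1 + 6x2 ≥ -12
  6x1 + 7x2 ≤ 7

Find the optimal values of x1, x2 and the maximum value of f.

Vertices and f = -4x1 + x2:
  (0, 0) → f = 0
  (0, 1) → f = 1
  (7/6, 0) → f = -14/3

x1 = 0, x2 = 1, maximum f = 1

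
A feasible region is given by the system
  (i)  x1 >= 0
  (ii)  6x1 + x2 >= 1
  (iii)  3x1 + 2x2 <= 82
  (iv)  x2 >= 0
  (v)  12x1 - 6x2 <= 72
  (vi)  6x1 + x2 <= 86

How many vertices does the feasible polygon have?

Intersecting each pair of boundary lines and keeping only the points that satisfy every inequality leaves:
  (0, 1)
  (0, 41)
  (1/6, 0)
  (10, 26)
  (6, 0)
  (49/4, 25/2)

6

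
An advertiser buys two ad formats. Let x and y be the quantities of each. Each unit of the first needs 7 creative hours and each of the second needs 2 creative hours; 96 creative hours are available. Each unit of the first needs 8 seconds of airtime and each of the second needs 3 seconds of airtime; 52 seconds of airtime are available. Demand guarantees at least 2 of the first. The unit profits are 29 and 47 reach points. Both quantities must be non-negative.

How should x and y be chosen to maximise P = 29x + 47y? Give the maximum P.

x = 2, y = 12, maximum P = 622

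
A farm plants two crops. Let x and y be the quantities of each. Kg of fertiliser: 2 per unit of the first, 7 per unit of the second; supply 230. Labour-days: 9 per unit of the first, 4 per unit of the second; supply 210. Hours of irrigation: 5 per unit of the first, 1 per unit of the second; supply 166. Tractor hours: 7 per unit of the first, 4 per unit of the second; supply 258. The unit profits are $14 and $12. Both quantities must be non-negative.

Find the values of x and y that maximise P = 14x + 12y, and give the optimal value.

Feasible corners and P = 14x + 12y:
  (0, 0) → P = 0
  (0, 230/7) → P = 2760/7
  (70/3, 0) → P = 980/3
  (10, 30) → P = 500

At the optimal vertex, 2x + 7y = 230 and 9x + 4y = 210.
Solving simultaneously gives x = 10, y = 30.

x = 10, y = 30, maximum P = 500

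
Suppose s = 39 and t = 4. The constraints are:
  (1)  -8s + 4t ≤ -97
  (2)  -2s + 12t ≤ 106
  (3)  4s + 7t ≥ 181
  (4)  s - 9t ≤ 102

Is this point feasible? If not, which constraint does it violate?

feasible

(1): -296 ≤ -97 ✓
(2): -30 ≤ 106 ✓
(3): 184 ≥ 181 ✓
(4): 3 ≤ 102 ✓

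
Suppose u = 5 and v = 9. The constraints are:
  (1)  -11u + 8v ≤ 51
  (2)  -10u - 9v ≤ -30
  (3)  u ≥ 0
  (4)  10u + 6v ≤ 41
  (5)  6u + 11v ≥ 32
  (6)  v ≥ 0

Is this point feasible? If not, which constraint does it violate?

Constraint (4): 10u + 6v = 104, which is not ≤ 41. All other constraints are satisfied.

not feasible — violates (4)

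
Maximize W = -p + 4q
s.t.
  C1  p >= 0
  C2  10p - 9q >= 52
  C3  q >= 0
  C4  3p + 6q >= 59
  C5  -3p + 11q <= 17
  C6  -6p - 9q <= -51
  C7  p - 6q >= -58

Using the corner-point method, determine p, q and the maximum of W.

p = 536/7, q = 157/7, maximum W = 92/7

Corner points and W = -p + 4q:
  (59/3, 0) → W = -59/3
  (547/51, 76/17) → W = 365/51
  (536/7, 157/7) → W = 92/7
The feasible region is unbounded (it extends along (6, 1), (1, 0)), but W strictly decreases along every unbounded feasible direction, so there is no improving ray and the maximum is attained at a vertex.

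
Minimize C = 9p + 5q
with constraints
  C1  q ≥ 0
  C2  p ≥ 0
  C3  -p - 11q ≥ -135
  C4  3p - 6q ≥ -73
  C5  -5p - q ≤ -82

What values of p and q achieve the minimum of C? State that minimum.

p = 82/5, q = 0, minimum C = 738/5

Vertices and C = 9p + 5q:
  (135, 0) → C = 1215
  (82/5, 0) → C = 738/5
  (767/54, 593/54) → C = 4934/27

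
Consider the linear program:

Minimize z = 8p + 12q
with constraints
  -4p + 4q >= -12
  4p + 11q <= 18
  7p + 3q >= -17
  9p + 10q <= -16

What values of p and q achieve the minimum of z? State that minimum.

p = -4/5, q = -19/5, minimum z = -52

Feasible corners and z = 8p + 12q:
  (-4/5, -19/5) → z = -52
  (14/19, -43/19) → z = -404/19
  (-122/43, 41/43) → z = -484/43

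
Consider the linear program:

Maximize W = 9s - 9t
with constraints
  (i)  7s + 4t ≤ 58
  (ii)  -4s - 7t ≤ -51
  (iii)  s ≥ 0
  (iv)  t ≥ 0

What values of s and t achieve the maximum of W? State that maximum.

Corner points and W = 9s - 9t:
  (202/33, 125/33) → W = 21
  (0, 29/2) → W = -261/2
  (0, 51/7) → W = -459/7

At the optimal vertex, 7s + 4t = 58 and -4s - 7t = -51.
Solving simultaneously gives s = 202/33, t = 125/33.

s = 202/33, t = 125/33, maximum W = 21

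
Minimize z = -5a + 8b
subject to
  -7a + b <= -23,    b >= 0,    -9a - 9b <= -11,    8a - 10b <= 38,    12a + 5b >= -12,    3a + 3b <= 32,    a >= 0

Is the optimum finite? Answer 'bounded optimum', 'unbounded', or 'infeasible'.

bounded optimum

Vertices and z = -5a + 8b:
  (23/7, 0) → z = -115/7
  (101/24, 155/24) → z = 245/8
  (19/4, 0) → z = -95/4
  (217/27, 71/27) → z = -517/27
The feasible region has finitely many vertices and no improving ray; the minimum is -95/4 at (19/4, 0).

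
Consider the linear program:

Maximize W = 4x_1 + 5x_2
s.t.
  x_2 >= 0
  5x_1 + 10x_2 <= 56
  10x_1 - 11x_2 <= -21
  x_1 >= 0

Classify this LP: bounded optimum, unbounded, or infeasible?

bounded optimum

Vertices and W = 4x_1 + 5x_2:
  (406/155, 133/31) → W = 4949/155
  (0, 28/5) → W = 28
  (0, 21/11) → W = 105/11
The feasible region has finitely many vertices and no improving ray; the maximum is 4949/155 at (406/155, 133/31).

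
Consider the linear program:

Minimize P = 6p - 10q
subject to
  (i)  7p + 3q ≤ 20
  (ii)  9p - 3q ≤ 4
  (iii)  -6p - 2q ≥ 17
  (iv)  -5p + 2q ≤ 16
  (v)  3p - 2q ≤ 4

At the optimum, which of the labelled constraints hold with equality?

(iii) and (iv)

Vertices and P = 6p - 10q:
  (-3, 1/2) → P = -23
  (-13/9, -25/6) → P = 33
  (-10, -17) → P = 110

The minimum is at (-3, 1/2). Substituting into each constraint, equality holds for (iii) and (iv); the remaining constraints have slack.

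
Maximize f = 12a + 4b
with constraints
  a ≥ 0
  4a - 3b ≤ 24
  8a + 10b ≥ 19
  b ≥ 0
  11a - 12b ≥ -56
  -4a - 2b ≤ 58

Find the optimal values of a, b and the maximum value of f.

a = 152/5, b = 488/15, maximum f = 7424/15

Feasible corners and f = 12a + 4b:
  (0, 19/10) → f = 38/5
  (0, 14/3) → f = 56/3
  (6, 0) → f = 72
  (152/5, 488/15) → f = 7424/15
  (19/8, 0) → f = 57/2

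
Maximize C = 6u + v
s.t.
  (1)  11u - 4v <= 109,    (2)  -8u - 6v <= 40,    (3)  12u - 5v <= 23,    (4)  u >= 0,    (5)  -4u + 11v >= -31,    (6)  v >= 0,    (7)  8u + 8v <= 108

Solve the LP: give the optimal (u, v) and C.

u = 181/34, v = 139/17, maximum C = 682/17

At the optimal vertex, 12u - 5v = 23 and 8u + 8v = 108.
Solving simultaneously gives u = 181/34, v = 139/17.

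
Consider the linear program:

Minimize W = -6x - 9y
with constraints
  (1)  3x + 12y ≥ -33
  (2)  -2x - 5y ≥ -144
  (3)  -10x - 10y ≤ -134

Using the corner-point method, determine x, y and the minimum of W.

Extreme points and W = -6x - 9y:
  (631/3, -166/3) → W = -764
  (323/15, -122/15) → W = -56
  (-77/3, 586/15) → W = -988/5

At the optimal vertex, 3x + 12y = -33 and -2x - 5y = -144.
Solving simultaneously gives x = 631/3, y = -166/3.

x = 631/3, y = -166/3, minimum W = -764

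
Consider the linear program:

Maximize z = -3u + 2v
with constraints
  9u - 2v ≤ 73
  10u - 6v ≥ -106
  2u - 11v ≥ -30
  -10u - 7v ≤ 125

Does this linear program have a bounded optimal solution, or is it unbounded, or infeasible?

Corner points and z = -3u + 2v:
  (863/95, 416/95) → z = -1757/95
  (261/83, -1855/83) → z = -4493/83
  (-493/49, 44/49) → z = 1567/49
  (-746/65, -19/13) → z = 2048/65
The feasible region has finitely many vertices and no improving ray; the maximum is 1567/49 at (-493/49, 44/49).

bounded optimum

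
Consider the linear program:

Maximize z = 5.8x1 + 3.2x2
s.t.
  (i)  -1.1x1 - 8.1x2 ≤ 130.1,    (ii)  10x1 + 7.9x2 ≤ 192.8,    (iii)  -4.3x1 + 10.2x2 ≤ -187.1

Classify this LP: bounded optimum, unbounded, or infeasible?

bounded optimum

Corner points and z = 5.8x1 + 3.2x2:
  (258947/7231, -151308/7231) → z = 1017707/7231
  (6283/1535, -25508/1535) → z = -225921/7675
  (344465/13597, -104196/13597) → z = 8322349/67985
The feasible region has finitely many vertices and no improving ray; the maximum is 1017707/7231 at (258947/7231, -151308/7231).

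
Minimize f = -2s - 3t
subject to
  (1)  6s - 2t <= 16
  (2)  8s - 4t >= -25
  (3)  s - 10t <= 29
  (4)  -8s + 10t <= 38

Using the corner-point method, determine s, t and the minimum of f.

s = 59/11, t = 89/11, minimum f = -35

Feasible corners and f = -2s - 3t:
  (51/29, -79/29) → f = 135/29
  (59/11, 89/11) → f = -35
  (-183/38, -257/76) → f = 1503/76
  (-49/24, 13/6) → f = -29/12

At the optimal vertex, 6s - 2t = 16 and -8s + 10t = 38.
Solving simultaneously gives s = 59/11, t = 89/11.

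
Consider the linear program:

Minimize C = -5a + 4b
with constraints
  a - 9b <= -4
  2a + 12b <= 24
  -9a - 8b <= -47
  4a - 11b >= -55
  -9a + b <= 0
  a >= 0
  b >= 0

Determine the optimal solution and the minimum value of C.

Vertices and C = -5a + 4b:
  (28/5, 16/15) → C = -356/15
  (391/89, 83/89) → C = -1623/89
  (93/23, 61/46) → C = -343/23

The binding constraints are a - 9b = -4 and 2a + 12b = 24.
Solving simultaneously gives a = 28/5, b = 16/15.

a = 28/5, b = 16/15, minimum C = -356/15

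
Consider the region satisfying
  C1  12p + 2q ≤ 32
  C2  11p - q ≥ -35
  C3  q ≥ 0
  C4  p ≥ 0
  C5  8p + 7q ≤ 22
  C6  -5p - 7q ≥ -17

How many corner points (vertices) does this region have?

Pairwise boundary intersections that survive every other constraint:
  (8/3, 0)
  (45/17, 2/17)
  (0, 0)
  (0, 17/7)
  (5/3, 26/21)

5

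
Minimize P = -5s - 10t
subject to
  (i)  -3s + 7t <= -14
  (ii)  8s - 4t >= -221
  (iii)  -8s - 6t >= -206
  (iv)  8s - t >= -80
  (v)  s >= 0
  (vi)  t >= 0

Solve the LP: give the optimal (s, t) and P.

s = 763/37, t = 253/37, minimum P = -6345/37

Corner points and P = -5s - 10t:
  (763/37, 253/37) → P = -6345/37
  (14/3, 0) → P = -70/3
  (103/4, 0) → P = -515/4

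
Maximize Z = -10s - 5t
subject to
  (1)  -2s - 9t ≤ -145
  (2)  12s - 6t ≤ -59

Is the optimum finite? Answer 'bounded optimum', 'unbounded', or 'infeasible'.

unbounded

From the feasible point (113/40, 929/60), moving in the direction (-9, 2) keeps every constraint satisfied while Z increases without bound.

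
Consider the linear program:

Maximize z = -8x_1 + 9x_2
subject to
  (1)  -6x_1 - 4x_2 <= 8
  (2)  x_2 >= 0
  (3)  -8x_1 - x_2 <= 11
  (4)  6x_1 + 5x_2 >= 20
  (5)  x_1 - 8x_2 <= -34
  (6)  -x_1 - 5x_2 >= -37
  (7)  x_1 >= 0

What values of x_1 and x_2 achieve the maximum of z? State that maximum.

The optimum lies where -x_1 - 5x_2 = -37 and x_1 = 0.
Solving simultaneously gives x_1 = 0, x_2 = 37/5.

x_1 = 0, x_2 = 37/5, maximum z = 333/5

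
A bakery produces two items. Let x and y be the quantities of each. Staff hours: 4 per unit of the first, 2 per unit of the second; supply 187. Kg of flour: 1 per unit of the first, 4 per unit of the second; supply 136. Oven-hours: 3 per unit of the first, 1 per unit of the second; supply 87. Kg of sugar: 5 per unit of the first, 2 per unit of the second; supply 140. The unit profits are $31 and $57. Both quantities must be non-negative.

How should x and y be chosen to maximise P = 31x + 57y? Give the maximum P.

Feasible corners and P = 31x + 57y:
  (0, 0) → P = 0
  (0, 34) → P = 1938
  (28, 0) → P = 868
  (16, 30) → P = 2206

The optimum lies where x + 4y = 136 and 5x + 2y = 140.
Solving simultaneously gives x = 16, y = 30.

x = 16, y = 30, maximum P = 2206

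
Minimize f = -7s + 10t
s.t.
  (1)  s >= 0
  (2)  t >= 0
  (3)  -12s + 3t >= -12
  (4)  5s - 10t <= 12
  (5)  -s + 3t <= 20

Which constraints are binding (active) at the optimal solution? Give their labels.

(2) and (3)

Vertices and f = -7s + 10t:
  (0, 0) → f = 0
  (0, 20/3) → f = 200/3
  (1, 0) → f = -7
  (32/11, 84/11) → f = 56

The minimum is at (1, 0). Substituting into each constraint, equality holds for (2) and (3); the remaining constraints have slack.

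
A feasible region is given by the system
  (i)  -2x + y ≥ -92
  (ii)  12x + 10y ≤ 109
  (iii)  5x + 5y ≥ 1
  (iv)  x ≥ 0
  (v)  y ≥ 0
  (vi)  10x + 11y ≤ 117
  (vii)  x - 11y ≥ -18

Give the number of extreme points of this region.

Of the 21 pairwise boundary intersections, those satisfying every inequality are:
  (109/12, 0)
  (1019/142, 325/142)
  (0, 1/5)
  (1/5, 0)
  (0, 18/11)

5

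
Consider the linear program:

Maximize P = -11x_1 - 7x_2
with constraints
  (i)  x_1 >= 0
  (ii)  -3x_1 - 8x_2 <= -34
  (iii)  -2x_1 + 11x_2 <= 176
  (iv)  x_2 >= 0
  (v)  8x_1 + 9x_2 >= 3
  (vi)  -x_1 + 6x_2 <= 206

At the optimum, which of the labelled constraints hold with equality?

Corner points and P = -11x_1 - 7x_2:
  (0, 17/4) → P = -119/4
  (0, 16) → P = -112
  (34/3, 0) → P = -374/3
  (1210, 236) → P = -14962
The feasible region is unbounded (it extends along (6, 1), (1, 0)), but P strictly decreases along every unbounded feasible direction, so there is no improving ray and the maximum is attained at a vertex.

The maximum is at (0, 17/4). Substituting into each constraint, equality holds for (i) and (ii); the remaining constraints have slack.

(i) and (ii)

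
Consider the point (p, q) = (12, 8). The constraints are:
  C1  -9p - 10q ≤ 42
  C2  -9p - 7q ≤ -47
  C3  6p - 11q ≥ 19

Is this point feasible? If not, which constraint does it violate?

Constraint C3: 6p - 11q = -16, which is not ≥ 19. All other constraints are satisfied.

not feasible — violates C3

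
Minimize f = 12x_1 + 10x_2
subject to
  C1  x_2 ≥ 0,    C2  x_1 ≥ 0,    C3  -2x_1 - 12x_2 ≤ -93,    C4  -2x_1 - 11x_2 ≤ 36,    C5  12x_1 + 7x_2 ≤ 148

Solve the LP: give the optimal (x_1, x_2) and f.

Feasible corners and f = 12x_1 + 10x_2:
  (0, 31/4) → f = 155/2
  (0, 148/7) → f = 1480/7
  (225/26, 82/13) → f = 2170/13

x_1 = 0, x_2 = 31/4, minimum f = 155/2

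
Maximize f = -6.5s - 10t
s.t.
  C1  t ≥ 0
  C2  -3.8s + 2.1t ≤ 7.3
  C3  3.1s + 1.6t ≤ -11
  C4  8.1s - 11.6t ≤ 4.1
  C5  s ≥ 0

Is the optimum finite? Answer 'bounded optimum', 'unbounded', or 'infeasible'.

The boundaries t = 0 and 8.1s - 11.6t = 4.1 meet at (41/81, 0), but that point violates 3.1s + 1.6t ≤ -11. Every candidate vertex is excluded by some other constraint, so the feasible region is empty.

infeasible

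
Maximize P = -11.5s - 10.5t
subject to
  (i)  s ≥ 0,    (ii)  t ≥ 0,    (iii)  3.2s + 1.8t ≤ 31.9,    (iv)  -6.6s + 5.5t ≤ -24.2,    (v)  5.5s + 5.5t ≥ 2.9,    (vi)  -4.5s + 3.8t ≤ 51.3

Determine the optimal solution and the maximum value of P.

The binding constraints are t = 0 and -6.6s + 5.5t = -24.2.
Solving simultaneously gives s = 11/3, t = 0.

s = 11/3, t = 0, maximum P = -253/6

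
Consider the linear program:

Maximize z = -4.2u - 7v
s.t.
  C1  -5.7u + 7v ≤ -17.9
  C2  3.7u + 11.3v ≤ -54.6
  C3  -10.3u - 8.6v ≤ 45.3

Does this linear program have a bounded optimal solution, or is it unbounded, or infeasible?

From the feasible point (-1411/2819, -13159/2819), moving in the direction (8.6, -10.3) keeps every constraint satisfied while z increases without bound.

unbounded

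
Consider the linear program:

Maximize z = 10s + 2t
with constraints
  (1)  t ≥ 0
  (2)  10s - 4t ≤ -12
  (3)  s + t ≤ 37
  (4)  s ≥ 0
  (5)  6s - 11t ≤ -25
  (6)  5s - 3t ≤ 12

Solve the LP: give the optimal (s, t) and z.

s = 68/7, t = 191/7, maximum z = 1062/7

Extreme points and z = 10s + 2t:
  (68/7, 191/7) → z = 1062/7
  (0, 3) → z = 6
  (0, 37) → z = 74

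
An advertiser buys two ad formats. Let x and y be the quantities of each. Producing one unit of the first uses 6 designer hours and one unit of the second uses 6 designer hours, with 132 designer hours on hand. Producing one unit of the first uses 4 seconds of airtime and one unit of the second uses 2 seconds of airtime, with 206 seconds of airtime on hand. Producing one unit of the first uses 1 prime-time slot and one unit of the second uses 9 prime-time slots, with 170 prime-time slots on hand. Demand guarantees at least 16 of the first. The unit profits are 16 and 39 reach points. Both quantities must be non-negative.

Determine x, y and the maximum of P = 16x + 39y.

x = 16, y = 6, maximum P = 490

The binding constraints are 6x + 6y = 132 and x = 16.
Solving simultaneously gives x = 16, y = 6.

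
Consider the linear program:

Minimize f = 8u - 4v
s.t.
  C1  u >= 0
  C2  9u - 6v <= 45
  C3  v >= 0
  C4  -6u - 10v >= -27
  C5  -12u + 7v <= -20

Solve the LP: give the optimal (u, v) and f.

u = 5/3, v = 0, minimum f = 40/3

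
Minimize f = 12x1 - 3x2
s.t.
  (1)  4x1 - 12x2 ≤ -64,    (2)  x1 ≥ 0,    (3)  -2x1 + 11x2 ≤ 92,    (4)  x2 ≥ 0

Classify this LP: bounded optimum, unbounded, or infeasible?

bounded optimum

Extreme points and f = 12x1 - 3x2:
  (0, 16/3) → f = -16
  (20, 12) → f = 204
  (0, 92/11) → f = -276/11
The feasible region has finitely many vertices and no improving ray; the minimum is -276/11 at (0, 92/11).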